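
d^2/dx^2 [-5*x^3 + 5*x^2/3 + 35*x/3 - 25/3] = 10/3 - 30*x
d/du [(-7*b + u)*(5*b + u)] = -2*b + 2*u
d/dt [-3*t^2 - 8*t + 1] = -6*t - 8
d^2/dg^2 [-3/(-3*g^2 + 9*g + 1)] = 18*(3*g^2 - 9*g - 3*(2*g - 3)^2 - 1)/(-3*g^2 + 9*g + 1)^3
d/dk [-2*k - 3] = -2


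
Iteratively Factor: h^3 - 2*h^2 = (h)*(h^2 - 2*h) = h^2*(h - 2)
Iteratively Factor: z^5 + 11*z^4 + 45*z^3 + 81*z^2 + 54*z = (z + 3)*(z^4 + 8*z^3 + 21*z^2 + 18*z) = (z + 3)^2*(z^3 + 5*z^2 + 6*z) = z*(z + 3)^2*(z^2 + 5*z + 6) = z*(z + 2)*(z + 3)^2*(z + 3)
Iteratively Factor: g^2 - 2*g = (g)*(g - 2)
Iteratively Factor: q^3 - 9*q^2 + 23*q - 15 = (q - 1)*(q^2 - 8*q + 15) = (q - 5)*(q - 1)*(q - 3)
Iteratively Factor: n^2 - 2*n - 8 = (n + 2)*(n - 4)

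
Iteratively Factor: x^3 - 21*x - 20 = (x + 1)*(x^2 - x - 20) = (x - 5)*(x + 1)*(x + 4)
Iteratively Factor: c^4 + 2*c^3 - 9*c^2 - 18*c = (c - 3)*(c^3 + 5*c^2 + 6*c) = (c - 3)*(c + 3)*(c^2 + 2*c) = (c - 3)*(c + 2)*(c + 3)*(c)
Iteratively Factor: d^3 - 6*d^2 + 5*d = (d)*(d^2 - 6*d + 5) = d*(d - 5)*(d - 1)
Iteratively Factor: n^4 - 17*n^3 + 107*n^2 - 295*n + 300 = (n - 5)*(n^3 - 12*n^2 + 47*n - 60) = (n - 5)*(n - 3)*(n^2 - 9*n + 20) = (n - 5)*(n - 4)*(n - 3)*(n - 5)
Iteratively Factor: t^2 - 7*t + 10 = (t - 5)*(t - 2)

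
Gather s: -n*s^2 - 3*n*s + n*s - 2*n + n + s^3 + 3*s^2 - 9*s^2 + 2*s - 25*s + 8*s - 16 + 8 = -n + s^3 + s^2*(-n - 6) + s*(-2*n - 15) - 8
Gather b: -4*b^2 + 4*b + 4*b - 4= -4*b^2 + 8*b - 4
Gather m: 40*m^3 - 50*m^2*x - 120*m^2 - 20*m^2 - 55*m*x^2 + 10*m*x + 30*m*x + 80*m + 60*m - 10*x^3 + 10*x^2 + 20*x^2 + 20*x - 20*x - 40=40*m^3 + m^2*(-50*x - 140) + m*(-55*x^2 + 40*x + 140) - 10*x^3 + 30*x^2 - 40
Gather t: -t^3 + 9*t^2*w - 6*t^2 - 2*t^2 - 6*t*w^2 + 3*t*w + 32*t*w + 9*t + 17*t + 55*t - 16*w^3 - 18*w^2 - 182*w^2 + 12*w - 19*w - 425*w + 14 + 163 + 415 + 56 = -t^3 + t^2*(9*w - 8) + t*(-6*w^2 + 35*w + 81) - 16*w^3 - 200*w^2 - 432*w + 648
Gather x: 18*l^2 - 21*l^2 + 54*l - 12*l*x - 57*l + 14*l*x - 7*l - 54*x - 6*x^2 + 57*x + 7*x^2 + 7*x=-3*l^2 - 10*l + x^2 + x*(2*l + 10)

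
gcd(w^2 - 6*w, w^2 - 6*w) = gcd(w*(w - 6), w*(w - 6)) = w^2 - 6*w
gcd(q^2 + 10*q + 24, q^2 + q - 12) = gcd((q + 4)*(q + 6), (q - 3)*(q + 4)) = q + 4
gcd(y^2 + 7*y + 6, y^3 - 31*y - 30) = y + 1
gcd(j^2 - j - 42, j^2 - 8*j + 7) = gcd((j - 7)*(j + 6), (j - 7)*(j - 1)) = j - 7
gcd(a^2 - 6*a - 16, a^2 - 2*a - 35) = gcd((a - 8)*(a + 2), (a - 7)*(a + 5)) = 1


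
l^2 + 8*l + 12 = (l + 2)*(l + 6)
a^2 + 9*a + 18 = (a + 3)*(a + 6)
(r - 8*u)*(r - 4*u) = r^2 - 12*r*u + 32*u^2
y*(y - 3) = y^2 - 3*y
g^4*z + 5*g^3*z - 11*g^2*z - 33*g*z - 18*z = (g - 3)*(g + 1)*(g + 6)*(g*z + z)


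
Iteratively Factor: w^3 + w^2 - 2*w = (w - 1)*(w^2 + 2*w) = (w - 1)*(w + 2)*(w)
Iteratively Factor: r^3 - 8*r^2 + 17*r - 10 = (r - 2)*(r^2 - 6*r + 5) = (r - 2)*(r - 1)*(r - 5)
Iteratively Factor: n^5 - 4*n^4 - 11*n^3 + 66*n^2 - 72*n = (n)*(n^4 - 4*n^3 - 11*n^2 + 66*n - 72) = n*(n - 3)*(n^3 - n^2 - 14*n + 24) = n*(n - 3)*(n + 4)*(n^2 - 5*n + 6) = n*(n - 3)^2*(n + 4)*(n - 2)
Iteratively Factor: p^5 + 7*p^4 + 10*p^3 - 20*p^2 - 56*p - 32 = (p + 2)*(p^4 + 5*p^3 - 20*p - 16) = (p + 2)^2*(p^3 + 3*p^2 - 6*p - 8) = (p + 2)^2*(p + 4)*(p^2 - p - 2) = (p - 2)*(p + 2)^2*(p + 4)*(p + 1)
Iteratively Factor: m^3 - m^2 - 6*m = (m)*(m^2 - m - 6) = m*(m + 2)*(m - 3)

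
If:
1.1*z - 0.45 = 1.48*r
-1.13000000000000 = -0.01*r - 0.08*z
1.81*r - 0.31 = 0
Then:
No Solution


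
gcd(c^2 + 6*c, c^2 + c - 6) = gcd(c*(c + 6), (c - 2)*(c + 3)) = 1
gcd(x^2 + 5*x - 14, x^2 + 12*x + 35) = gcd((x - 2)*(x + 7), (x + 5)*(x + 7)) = x + 7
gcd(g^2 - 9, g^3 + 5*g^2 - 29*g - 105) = g + 3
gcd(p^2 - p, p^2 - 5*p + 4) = p - 1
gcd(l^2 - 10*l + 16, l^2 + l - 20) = 1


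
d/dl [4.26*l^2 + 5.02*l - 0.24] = 8.52*l + 5.02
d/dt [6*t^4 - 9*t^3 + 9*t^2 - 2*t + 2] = 24*t^3 - 27*t^2 + 18*t - 2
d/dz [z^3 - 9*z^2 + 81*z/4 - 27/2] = 3*z^2 - 18*z + 81/4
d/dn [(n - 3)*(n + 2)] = 2*n - 1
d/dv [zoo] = 0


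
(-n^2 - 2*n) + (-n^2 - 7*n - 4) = -2*n^2 - 9*n - 4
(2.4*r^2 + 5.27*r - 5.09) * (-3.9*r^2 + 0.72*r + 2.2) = -9.36*r^4 - 18.825*r^3 + 28.9254*r^2 + 7.9292*r - 11.198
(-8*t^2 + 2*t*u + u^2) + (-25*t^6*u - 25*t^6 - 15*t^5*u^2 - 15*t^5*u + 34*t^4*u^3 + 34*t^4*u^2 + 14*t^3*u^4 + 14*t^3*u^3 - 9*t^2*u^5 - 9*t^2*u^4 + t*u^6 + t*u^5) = -25*t^6*u - 25*t^6 - 15*t^5*u^2 - 15*t^5*u + 34*t^4*u^3 + 34*t^4*u^2 + 14*t^3*u^4 + 14*t^3*u^3 - 9*t^2*u^5 - 9*t^2*u^4 - 8*t^2 + t*u^6 + t*u^5 + 2*t*u + u^2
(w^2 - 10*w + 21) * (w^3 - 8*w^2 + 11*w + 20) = w^5 - 18*w^4 + 112*w^3 - 258*w^2 + 31*w + 420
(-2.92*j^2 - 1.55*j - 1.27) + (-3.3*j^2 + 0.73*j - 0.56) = -6.22*j^2 - 0.82*j - 1.83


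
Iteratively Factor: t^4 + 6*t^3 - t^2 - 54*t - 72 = (t + 4)*(t^3 + 2*t^2 - 9*t - 18) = (t + 3)*(t + 4)*(t^2 - t - 6) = (t + 2)*(t + 3)*(t + 4)*(t - 3)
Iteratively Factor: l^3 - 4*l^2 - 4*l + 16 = (l - 4)*(l^2 - 4) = (l - 4)*(l - 2)*(l + 2)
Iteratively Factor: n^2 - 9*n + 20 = (n - 5)*(n - 4)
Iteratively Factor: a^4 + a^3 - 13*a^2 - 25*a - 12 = (a + 1)*(a^3 - 13*a - 12) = (a - 4)*(a + 1)*(a^2 + 4*a + 3) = (a - 4)*(a + 1)*(a + 3)*(a + 1)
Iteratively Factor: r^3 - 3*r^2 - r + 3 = (r - 1)*(r^2 - 2*r - 3) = (r - 3)*(r - 1)*(r + 1)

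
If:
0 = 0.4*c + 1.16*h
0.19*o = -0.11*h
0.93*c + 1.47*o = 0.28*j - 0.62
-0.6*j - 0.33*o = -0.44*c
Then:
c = -0.59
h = 0.20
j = -0.37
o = -0.12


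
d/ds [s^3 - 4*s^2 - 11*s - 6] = 3*s^2 - 8*s - 11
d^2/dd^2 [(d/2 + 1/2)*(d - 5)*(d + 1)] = 3*d - 3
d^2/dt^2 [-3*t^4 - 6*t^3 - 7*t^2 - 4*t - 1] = -36*t^2 - 36*t - 14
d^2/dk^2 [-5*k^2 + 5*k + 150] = -10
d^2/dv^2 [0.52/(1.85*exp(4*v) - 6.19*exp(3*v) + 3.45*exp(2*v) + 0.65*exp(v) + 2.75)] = ((-15.392*exp(3*v) + 28.9692*exp(2*v) - 7.176*exp(v) - 0.338)*(1.85*exp(4*v) - 6.19*exp(3*v) + 3.45*exp(2*v) + 0.65*exp(v) + 2.75) + 0.52*(7.4*exp(3*v) - 18.57*exp(2*v) + 6.9*exp(v) + 0.65)*(14.8*exp(3*v) - 37.14*exp(2*v) + 13.8*exp(v) + 1.3)*exp(v))*exp(v)/(1.85*exp(4*v) - 6.19*exp(3*v) + 3.45*exp(2*v) + 0.65*exp(v) + 2.75)^3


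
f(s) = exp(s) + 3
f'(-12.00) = 0.00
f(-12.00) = 3.00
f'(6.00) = 403.43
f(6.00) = 406.43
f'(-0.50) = 0.61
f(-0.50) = 3.61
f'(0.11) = 1.12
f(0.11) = 4.12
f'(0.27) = 1.31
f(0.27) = 4.31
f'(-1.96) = 0.14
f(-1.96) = 3.14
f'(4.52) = 91.84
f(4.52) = 94.84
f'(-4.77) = 0.01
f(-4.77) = 3.01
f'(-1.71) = 0.18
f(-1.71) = 3.18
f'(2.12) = 8.33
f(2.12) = 11.33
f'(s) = exp(s)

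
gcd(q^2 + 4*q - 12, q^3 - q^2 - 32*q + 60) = q^2 + 4*q - 12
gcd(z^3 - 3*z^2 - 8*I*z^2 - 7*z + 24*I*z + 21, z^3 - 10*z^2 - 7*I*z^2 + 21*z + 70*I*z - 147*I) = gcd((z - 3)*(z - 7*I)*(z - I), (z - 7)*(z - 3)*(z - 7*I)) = z^2 + z*(-3 - 7*I) + 21*I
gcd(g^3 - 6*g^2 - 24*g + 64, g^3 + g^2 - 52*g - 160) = g^2 - 4*g - 32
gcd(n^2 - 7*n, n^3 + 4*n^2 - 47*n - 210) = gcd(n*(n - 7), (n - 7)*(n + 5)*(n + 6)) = n - 7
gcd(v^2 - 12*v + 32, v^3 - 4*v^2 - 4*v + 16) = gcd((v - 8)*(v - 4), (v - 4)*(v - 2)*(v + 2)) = v - 4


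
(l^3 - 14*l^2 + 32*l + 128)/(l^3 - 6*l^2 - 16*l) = (l - 8)/l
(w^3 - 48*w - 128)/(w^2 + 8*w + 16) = w - 8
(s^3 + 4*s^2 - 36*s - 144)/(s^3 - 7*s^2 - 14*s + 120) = (s + 6)/(s - 5)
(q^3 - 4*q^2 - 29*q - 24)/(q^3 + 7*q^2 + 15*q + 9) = (q - 8)/(q + 3)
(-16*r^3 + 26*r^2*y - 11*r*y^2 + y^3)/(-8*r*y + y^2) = 2*r^2/y - 3*r + y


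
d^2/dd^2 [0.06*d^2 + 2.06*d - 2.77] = 0.120000000000000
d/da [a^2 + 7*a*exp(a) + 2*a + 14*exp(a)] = 7*a*exp(a) + 2*a + 21*exp(a) + 2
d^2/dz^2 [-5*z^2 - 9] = -10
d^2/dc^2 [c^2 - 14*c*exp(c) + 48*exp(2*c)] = -14*c*exp(c) + 192*exp(2*c) - 28*exp(c) + 2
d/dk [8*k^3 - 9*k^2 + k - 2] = 24*k^2 - 18*k + 1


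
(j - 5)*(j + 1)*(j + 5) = j^3 + j^2 - 25*j - 25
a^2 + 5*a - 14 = (a - 2)*(a + 7)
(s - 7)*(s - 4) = s^2 - 11*s + 28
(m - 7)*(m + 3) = m^2 - 4*m - 21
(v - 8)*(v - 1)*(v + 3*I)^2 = v^4 - 9*v^3 + 6*I*v^3 - v^2 - 54*I*v^2 + 81*v + 48*I*v - 72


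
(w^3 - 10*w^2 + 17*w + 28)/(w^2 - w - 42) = (w^2 - 3*w - 4)/(w + 6)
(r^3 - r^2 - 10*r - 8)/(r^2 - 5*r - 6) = (r^2 - 2*r - 8)/(r - 6)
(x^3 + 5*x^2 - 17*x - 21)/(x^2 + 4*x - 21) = x + 1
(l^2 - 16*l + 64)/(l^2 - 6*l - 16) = (l - 8)/(l + 2)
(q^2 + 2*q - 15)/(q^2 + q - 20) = (q - 3)/(q - 4)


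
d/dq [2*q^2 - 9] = 4*q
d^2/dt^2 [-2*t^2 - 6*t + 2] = -4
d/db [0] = 0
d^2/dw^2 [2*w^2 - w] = 4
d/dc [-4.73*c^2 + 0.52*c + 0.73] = 0.52 - 9.46*c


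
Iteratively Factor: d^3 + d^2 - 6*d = (d - 2)*(d^2 + 3*d) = (d - 2)*(d + 3)*(d)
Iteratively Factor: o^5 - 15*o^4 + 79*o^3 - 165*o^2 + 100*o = (o - 1)*(o^4 - 14*o^3 + 65*o^2 - 100*o) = (o - 4)*(o - 1)*(o^3 - 10*o^2 + 25*o) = (o - 5)*(o - 4)*(o - 1)*(o^2 - 5*o) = o*(o - 5)*(o - 4)*(o - 1)*(o - 5)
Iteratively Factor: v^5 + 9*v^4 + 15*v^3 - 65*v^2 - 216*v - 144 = (v - 3)*(v^4 + 12*v^3 + 51*v^2 + 88*v + 48) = (v - 3)*(v + 3)*(v^3 + 9*v^2 + 24*v + 16) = (v - 3)*(v + 3)*(v + 4)*(v^2 + 5*v + 4) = (v - 3)*(v + 1)*(v + 3)*(v + 4)*(v + 4)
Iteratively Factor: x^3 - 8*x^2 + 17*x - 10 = (x - 1)*(x^2 - 7*x + 10) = (x - 5)*(x - 1)*(x - 2)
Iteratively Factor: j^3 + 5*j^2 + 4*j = (j + 4)*(j^2 + j) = (j + 1)*(j + 4)*(j)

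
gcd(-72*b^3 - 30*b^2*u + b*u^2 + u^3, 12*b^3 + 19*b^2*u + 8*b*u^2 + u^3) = 12*b^2 + 7*b*u + u^2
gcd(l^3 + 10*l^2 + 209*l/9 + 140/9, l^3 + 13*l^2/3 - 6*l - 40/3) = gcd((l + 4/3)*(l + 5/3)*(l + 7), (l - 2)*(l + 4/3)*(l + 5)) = l + 4/3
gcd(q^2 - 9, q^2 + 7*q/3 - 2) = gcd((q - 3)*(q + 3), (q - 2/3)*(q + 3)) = q + 3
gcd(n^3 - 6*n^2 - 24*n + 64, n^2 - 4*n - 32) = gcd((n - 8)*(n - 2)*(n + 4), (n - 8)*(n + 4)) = n^2 - 4*n - 32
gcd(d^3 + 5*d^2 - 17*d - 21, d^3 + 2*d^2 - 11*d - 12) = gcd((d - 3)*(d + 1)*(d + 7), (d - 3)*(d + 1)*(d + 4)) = d^2 - 2*d - 3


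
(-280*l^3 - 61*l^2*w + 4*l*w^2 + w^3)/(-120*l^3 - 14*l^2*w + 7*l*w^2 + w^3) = (-56*l^2 - l*w + w^2)/(-24*l^2 + 2*l*w + w^2)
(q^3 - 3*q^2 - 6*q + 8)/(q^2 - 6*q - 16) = (q^2 - 5*q + 4)/(q - 8)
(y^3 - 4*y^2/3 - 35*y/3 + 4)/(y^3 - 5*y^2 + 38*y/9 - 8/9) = 3*(y + 3)/(3*y - 2)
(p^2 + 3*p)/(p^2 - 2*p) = (p + 3)/(p - 2)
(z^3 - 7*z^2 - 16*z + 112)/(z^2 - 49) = (z^2 - 16)/(z + 7)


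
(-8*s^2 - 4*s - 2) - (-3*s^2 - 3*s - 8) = -5*s^2 - s + 6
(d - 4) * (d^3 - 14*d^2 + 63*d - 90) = d^4 - 18*d^3 + 119*d^2 - 342*d + 360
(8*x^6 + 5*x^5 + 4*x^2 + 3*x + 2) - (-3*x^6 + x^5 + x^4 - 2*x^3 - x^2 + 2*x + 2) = 11*x^6 + 4*x^5 - x^4 + 2*x^3 + 5*x^2 + x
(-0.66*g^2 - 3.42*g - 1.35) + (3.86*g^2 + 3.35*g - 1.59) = 3.2*g^2 - 0.0699999999999998*g - 2.94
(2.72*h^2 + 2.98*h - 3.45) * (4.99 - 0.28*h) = -0.7616*h^3 + 12.7384*h^2 + 15.8362*h - 17.2155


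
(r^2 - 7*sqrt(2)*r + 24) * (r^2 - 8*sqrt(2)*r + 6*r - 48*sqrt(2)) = r^4 - 15*sqrt(2)*r^3 + 6*r^3 - 90*sqrt(2)*r^2 + 136*r^2 - 192*sqrt(2)*r + 816*r - 1152*sqrt(2)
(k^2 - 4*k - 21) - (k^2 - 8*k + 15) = 4*k - 36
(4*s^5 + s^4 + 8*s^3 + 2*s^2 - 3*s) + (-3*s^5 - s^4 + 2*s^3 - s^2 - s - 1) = s^5 + 10*s^3 + s^2 - 4*s - 1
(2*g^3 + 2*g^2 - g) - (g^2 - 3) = 2*g^3 + g^2 - g + 3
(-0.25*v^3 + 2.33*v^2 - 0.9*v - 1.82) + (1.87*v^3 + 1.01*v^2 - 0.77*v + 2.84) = 1.62*v^3 + 3.34*v^2 - 1.67*v + 1.02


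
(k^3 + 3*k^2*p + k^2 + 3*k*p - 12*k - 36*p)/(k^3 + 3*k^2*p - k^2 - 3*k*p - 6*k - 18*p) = (k + 4)/(k + 2)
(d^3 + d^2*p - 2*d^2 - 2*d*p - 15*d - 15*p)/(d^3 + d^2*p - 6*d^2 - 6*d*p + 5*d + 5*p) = (d + 3)/(d - 1)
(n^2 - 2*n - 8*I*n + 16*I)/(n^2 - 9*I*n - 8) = (n - 2)/(n - I)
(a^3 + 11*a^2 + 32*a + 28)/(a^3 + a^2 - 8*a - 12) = (a + 7)/(a - 3)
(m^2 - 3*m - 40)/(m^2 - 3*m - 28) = (-m^2 + 3*m + 40)/(-m^2 + 3*m + 28)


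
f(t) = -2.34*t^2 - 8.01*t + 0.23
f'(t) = -4.68*t - 8.01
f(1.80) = -21.77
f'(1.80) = -16.43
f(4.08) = -71.40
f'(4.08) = -27.10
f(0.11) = -0.68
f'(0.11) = -8.52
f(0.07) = -0.34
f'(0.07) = -8.34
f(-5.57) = -27.75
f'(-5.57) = 18.06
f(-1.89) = 7.01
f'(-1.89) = 0.84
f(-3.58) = -1.08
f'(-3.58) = 8.74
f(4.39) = -80.03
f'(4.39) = -28.56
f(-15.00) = -406.12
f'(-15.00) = 62.19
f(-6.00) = -35.95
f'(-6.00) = 20.07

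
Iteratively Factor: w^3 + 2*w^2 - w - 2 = (w + 2)*(w^2 - 1) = (w + 1)*(w + 2)*(w - 1)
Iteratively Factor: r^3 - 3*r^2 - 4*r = (r + 1)*(r^2 - 4*r) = r*(r + 1)*(r - 4)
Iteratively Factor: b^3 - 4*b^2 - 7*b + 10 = (b - 5)*(b^2 + b - 2) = (b - 5)*(b + 2)*(b - 1)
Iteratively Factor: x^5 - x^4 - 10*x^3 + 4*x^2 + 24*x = (x)*(x^4 - x^3 - 10*x^2 + 4*x + 24) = x*(x + 2)*(x^3 - 3*x^2 - 4*x + 12) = x*(x + 2)^2*(x^2 - 5*x + 6) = x*(x - 2)*(x + 2)^2*(x - 3)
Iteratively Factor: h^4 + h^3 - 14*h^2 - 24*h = (h)*(h^3 + h^2 - 14*h - 24) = h*(h + 2)*(h^2 - h - 12) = h*(h + 2)*(h + 3)*(h - 4)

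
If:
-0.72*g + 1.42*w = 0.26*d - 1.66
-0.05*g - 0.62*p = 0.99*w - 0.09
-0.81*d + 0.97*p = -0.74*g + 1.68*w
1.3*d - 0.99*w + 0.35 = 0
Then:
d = 0.28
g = 3.62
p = -1.29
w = 0.72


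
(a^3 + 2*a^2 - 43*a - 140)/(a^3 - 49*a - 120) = (a^2 - 3*a - 28)/(a^2 - 5*a - 24)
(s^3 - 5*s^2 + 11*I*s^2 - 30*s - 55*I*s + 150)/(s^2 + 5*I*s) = s - 5 + 6*I - 30*I/s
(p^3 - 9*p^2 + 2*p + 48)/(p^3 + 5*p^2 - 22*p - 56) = (p^2 - 11*p + 24)/(p^2 + 3*p - 28)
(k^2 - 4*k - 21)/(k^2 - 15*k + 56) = (k + 3)/(k - 8)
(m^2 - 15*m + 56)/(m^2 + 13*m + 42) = (m^2 - 15*m + 56)/(m^2 + 13*m + 42)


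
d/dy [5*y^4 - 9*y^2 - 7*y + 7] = 20*y^3 - 18*y - 7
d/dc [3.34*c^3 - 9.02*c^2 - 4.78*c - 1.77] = 10.02*c^2 - 18.04*c - 4.78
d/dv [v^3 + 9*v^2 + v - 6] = 3*v^2 + 18*v + 1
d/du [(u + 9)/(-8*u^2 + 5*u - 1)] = (-8*u^2 + 5*u + (u + 9)*(16*u - 5) - 1)/(8*u^2 - 5*u + 1)^2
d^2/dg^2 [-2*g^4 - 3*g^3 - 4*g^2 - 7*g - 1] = -24*g^2 - 18*g - 8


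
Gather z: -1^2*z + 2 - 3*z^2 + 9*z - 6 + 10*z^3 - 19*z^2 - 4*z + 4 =10*z^3 - 22*z^2 + 4*z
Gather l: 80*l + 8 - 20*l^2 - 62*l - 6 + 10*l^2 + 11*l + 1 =-10*l^2 + 29*l + 3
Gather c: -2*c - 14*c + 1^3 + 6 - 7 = -16*c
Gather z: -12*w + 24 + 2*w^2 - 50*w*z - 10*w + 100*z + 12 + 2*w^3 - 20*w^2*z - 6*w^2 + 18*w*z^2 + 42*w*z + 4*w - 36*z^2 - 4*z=2*w^3 - 4*w^2 - 18*w + z^2*(18*w - 36) + z*(-20*w^2 - 8*w + 96) + 36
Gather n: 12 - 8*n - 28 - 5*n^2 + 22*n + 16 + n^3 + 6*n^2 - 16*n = n^3 + n^2 - 2*n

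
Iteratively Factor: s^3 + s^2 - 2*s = (s - 1)*(s^2 + 2*s) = (s - 1)*(s + 2)*(s)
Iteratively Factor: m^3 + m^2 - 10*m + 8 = (m + 4)*(m^2 - 3*m + 2) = (m - 1)*(m + 4)*(m - 2)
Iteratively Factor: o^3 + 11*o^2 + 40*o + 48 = (o + 3)*(o^2 + 8*o + 16) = (o + 3)*(o + 4)*(o + 4)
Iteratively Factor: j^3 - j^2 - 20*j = (j)*(j^2 - j - 20) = j*(j + 4)*(j - 5)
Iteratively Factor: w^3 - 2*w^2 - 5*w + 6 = (w - 3)*(w^2 + w - 2) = (w - 3)*(w - 1)*(w + 2)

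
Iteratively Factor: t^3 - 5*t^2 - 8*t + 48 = (t + 3)*(t^2 - 8*t + 16) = (t - 4)*(t + 3)*(t - 4)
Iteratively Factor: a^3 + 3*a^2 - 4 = (a + 2)*(a^2 + a - 2) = (a + 2)^2*(a - 1)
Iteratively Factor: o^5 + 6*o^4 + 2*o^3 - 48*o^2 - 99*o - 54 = (o + 2)*(o^4 + 4*o^3 - 6*o^2 - 36*o - 27) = (o - 3)*(o + 2)*(o^3 + 7*o^2 + 15*o + 9) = (o - 3)*(o + 2)*(o + 3)*(o^2 + 4*o + 3) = (o - 3)*(o + 1)*(o + 2)*(o + 3)*(o + 3)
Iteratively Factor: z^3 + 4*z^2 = (z)*(z^2 + 4*z) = z*(z + 4)*(z)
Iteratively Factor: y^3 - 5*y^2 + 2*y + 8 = (y - 4)*(y^2 - y - 2) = (y - 4)*(y + 1)*(y - 2)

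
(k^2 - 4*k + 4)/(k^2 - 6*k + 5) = (k^2 - 4*k + 4)/(k^2 - 6*k + 5)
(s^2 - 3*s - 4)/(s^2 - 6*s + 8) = (s + 1)/(s - 2)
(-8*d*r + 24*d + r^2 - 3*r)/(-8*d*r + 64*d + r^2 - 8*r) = (r - 3)/(r - 8)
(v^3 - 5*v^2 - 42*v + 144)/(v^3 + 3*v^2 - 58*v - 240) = (v - 3)/(v + 5)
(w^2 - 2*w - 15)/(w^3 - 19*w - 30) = 1/(w + 2)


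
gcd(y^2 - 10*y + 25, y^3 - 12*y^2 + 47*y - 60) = y - 5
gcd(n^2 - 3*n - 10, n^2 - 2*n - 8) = n + 2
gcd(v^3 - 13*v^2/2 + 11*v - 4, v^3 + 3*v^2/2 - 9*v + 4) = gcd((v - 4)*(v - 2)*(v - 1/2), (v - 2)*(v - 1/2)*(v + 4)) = v^2 - 5*v/2 + 1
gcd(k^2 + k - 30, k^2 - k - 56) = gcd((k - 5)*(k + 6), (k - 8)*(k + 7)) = 1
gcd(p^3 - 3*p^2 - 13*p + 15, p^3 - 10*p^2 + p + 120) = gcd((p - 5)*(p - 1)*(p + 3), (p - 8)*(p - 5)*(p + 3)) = p^2 - 2*p - 15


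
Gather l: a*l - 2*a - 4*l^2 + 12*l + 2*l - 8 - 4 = -2*a - 4*l^2 + l*(a + 14) - 12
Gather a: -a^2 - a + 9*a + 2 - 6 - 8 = -a^2 + 8*a - 12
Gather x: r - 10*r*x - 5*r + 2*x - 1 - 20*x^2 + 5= -4*r - 20*x^2 + x*(2 - 10*r) + 4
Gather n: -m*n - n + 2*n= n*(1 - m)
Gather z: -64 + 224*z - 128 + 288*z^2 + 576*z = 288*z^2 + 800*z - 192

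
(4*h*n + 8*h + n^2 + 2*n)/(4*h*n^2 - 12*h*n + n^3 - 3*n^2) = (n + 2)/(n*(n - 3))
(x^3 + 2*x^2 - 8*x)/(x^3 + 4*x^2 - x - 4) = x*(x - 2)/(x^2 - 1)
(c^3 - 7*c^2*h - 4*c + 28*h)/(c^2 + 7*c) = (c^3 - 7*c^2*h - 4*c + 28*h)/(c*(c + 7))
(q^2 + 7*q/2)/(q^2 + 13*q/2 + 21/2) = q/(q + 3)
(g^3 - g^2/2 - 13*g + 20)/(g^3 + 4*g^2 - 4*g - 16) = (g - 5/2)/(g + 2)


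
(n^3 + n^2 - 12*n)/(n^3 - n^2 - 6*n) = (n + 4)/(n + 2)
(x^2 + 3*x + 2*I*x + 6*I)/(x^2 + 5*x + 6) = (x + 2*I)/(x + 2)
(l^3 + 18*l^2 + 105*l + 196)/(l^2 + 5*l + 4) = (l^2 + 14*l + 49)/(l + 1)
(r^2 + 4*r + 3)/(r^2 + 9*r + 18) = (r + 1)/(r + 6)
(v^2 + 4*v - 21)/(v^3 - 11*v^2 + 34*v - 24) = (v^2 + 4*v - 21)/(v^3 - 11*v^2 + 34*v - 24)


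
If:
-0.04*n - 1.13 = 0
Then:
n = -28.25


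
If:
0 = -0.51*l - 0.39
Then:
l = -0.76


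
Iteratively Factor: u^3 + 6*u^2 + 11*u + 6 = (u + 2)*(u^2 + 4*u + 3) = (u + 1)*(u + 2)*(u + 3)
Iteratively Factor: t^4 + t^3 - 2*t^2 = (t)*(t^3 + t^2 - 2*t) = t^2*(t^2 + t - 2) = t^2*(t + 2)*(t - 1)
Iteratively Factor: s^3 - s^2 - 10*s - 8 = (s - 4)*(s^2 + 3*s + 2) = (s - 4)*(s + 1)*(s + 2)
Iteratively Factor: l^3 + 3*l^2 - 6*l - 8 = (l - 2)*(l^2 + 5*l + 4) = (l - 2)*(l + 4)*(l + 1)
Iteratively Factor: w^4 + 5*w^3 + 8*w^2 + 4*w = (w + 1)*(w^3 + 4*w^2 + 4*w) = w*(w + 1)*(w^2 + 4*w + 4) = w*(w + 1)*(w + 2)*(w + 2)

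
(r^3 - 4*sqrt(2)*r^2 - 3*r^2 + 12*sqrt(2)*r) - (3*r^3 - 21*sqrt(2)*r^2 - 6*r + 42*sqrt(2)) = -2*r^3 - 3*r^2 + 17*sqrt(2)*r^2 + 6*r + 12*sqrt(2)*r - 42*sqrt(2)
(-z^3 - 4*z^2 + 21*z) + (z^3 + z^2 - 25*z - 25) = -3*z^2 - 4*z - 25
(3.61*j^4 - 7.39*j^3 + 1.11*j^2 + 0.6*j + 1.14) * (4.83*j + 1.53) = 17.4363*j^5 - 30.1704*j^4 - 5.9454*j^3 + 4.5963*j^2 + 6.4242*j + 1.7442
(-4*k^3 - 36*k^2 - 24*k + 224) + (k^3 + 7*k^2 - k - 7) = -3*k^3 - 29*k^2 - 25*k + 217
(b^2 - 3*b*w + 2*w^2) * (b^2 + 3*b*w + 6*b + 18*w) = b^4 + 6*b^3 - 7*b^2*w^2 + 6*b*w^3 - 42*b*w^2 + 36*w^3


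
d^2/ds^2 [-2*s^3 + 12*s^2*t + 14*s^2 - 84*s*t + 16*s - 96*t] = -12*s + 24*t + 28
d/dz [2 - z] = -1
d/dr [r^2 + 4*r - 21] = 2*r + 4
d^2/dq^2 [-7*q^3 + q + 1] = -42*q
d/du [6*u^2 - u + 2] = 12*u - 1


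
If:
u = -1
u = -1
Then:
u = -1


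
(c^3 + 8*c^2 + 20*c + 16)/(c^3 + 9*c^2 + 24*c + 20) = (c + 4)/(c + 5)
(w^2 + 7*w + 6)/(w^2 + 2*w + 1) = (w + 6)/(w + 1)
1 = 1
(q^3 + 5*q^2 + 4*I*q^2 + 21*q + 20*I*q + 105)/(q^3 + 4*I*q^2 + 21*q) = (q + 5)/q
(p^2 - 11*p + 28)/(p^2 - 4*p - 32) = (-p^2 + 11*p - 28)/(-p^2 + 4*p + 32)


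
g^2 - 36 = (g - 6)*(g + 6)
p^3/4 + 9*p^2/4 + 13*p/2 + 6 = (p/4 + 1)*(p + 2)*(p + 3)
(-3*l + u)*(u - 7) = -3*l*u + 21*l + u^2 - 7*u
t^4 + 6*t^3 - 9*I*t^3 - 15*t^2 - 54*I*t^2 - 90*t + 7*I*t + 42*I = (t + 6)*(t - 7*I)*(t - I)^2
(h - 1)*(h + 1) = h^2 - 1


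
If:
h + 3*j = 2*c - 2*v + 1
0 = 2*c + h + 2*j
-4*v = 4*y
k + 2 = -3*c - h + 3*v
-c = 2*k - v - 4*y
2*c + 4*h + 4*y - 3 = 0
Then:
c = -11/218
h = 167/109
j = -78/109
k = -121/109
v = 165/218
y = -165/218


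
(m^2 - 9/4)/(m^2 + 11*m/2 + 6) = (m - 3/2)/(m + 4)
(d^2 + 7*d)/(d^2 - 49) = d/(d - 7)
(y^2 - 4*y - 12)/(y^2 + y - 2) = (y - 6)/(y - 1)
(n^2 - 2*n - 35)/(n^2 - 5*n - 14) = (n + 5)/(n + 2)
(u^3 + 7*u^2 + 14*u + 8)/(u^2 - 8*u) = (u^3 + 7*u^2 + 14*u + 8)/(u*(u - 8))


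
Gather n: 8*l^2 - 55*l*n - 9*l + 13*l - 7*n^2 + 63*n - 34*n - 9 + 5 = 8*l^2 + 4*l - 7*n^2 + n*(29 - 55*l) - 4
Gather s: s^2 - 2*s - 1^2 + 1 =s^2 - 2*s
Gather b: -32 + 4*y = 4*y - 32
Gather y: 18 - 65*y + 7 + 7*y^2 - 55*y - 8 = 7*y^2 - 120*y + 17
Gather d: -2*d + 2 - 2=-2*d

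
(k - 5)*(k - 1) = k^2 - 6*k + 5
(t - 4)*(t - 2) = t^2 - 6*t + 8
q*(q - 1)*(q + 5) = q^3 + 4*q^2 - 5*q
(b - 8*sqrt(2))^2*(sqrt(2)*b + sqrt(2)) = sqrt(2)*b^3 - 32*b^2 + sqrt(2)*b^2 - 32*b + 128*sqrt(2)*b + 128*sqrt(2)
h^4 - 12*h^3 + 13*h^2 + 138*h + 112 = (h - 8)*(h - 7)*(h + 1)*(h + 2)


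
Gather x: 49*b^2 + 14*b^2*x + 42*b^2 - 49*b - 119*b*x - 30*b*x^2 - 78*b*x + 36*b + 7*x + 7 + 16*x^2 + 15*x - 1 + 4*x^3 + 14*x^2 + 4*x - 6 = 91*b^2 - 13*b + 4*x^3 + x^2*(30 - 30*b) + x*(14*b^2 - 197*b + 26)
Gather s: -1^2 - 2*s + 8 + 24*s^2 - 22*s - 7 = 24*s^2 - 24*s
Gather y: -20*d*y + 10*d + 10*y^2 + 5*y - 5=10*d + 10*y^2 + y*(5 - 20*d) - 5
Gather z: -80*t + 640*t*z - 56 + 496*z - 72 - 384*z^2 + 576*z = -80*t - 384*z^2 + z*(640*t + 1072) - 128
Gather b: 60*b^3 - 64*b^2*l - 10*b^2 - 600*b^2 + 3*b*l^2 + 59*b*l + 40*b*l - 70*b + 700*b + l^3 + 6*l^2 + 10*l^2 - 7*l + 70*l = 60*b^3 + b^2*(-64*l - 610) + b*(3*l^2 + 99*l + 630) + l^3 + 16*l^2 + 63*l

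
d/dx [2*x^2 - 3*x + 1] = 4*x - 3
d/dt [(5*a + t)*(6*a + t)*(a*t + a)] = a*(30*a^2 + 22*a*t + 11*a + 3*t^2 + 2*t)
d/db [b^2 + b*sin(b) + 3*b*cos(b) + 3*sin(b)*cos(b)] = -3*b*sin(b) + b*cos(b) + 2*b + sin(b) + 3*cos(b) + 3*cos(2*b)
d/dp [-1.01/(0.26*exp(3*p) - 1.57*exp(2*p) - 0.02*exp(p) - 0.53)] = (0.7878*exp(2*p) - 3.1714*exp(p) - 0.0202)*exp(p)/(-0.26*exp(3*p) + 1.57*exp(2*p) + 0.02*exp(p) + 0.53)^2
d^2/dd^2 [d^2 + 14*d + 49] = 2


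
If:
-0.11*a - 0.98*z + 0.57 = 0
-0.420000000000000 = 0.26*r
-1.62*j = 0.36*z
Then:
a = 5.18181818181818 - 8.90909090909091*z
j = -0.222222222222222*z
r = -1.62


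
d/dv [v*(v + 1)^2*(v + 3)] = 4*v^3 + 15*v^2 + 14*v + 3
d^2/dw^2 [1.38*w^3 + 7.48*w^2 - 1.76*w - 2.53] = 8.28*w + 14.96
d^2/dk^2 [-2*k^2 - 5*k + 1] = -4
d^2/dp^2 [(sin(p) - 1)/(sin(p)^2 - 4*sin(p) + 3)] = (-3*sin(p) + cos(p)^2 + 1)/(sin(p) - 3)^3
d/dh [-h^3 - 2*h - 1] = -3*h^2 - 2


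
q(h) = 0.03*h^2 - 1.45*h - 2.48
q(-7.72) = 10.50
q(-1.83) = 0.27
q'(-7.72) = -1.91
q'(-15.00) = -2.35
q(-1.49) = -0.25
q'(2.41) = -1.31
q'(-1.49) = -1.54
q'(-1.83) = -1.56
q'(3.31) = -1.25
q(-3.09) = 2.29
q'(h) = 0.06*h - 1.45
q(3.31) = -6.95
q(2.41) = -5.80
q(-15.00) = 26.02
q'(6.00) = -1.09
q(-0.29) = -2.06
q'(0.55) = -1.42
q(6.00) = -10.10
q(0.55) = -3.27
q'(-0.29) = -1.47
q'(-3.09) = -1.64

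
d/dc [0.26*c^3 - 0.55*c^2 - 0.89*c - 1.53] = 0.78*c^2 - 1.1*c - 0.89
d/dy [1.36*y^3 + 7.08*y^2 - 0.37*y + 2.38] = 4.08*y^2 + 14.16*y - 0.37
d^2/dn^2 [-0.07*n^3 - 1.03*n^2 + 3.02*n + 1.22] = -0.42*n - 2.06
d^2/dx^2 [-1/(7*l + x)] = -2/(7*l + x)^3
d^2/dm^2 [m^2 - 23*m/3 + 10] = 2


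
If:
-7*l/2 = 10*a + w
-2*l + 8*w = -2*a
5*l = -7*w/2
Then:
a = 0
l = 0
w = 0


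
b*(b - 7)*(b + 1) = b^3 - 6*b^2 - 7*b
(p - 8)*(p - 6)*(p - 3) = p^3 - 17*p^2 + 90*p - 144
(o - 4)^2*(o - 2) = o^3 - 10*o^2 + 32*o - 32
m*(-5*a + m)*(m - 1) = -5*a*m^2 + 5*a*m + m^3 - m^2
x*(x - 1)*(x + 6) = x^3 + 5*x^2 - 6*x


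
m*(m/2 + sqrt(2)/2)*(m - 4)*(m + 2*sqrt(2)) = m^4/2 - 2*m^3 + 3*sqrt(2)*m^3/2 - 6*sqrt(2)*m^2 + 2*m^2 - 8*m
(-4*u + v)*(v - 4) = -4*u*v + 16*u + v^2 - 4*v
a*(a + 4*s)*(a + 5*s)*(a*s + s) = a^4*s + 9*a^3*s^2 + a^3*s + 20*a^2*s^3 + 9*a^2*s^2 + 20*a*s^3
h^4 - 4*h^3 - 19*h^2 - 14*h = h*(h - 7)*(h + 1)*(h + 2)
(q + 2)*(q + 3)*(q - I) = q^3 + 5*q^2 - I*q^2 + 6*q - 5*I*q - 6*I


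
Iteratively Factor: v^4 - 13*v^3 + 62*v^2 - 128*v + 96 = (v - 4)*(v^3 - 9*v^2 + 26*v - 24) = (v - 4)*(v - 2)*(v^2 - 7*v + 12) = (v - 4)^2*(v - 2)*(v - 3)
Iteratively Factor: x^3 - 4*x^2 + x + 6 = (x - 3)*(x^2 - x - 2) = (x - 3)*(x + 1)*(x - 2)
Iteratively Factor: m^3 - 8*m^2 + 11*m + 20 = (m - 4)*(m^2 - 4*m - 5) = (m - 5)*(m - 4)*(m + 1)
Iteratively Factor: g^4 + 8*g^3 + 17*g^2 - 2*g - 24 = (g + 3)*(g^3 + 5*g^2 + 2*g - 8) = (g - 1)*(g + 3)*(g^2 + 6*g + 8) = (g - 1)*(g + 3)*(g + 4)*(g + 2)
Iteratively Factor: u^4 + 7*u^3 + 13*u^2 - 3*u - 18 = (u - 1)*(u^3 + 8*u^2 + 21*u + 18) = (u - 1)*(u + 3)*(u^2 + 5*u + 6) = (u - 1)*(u + 3)^2*(u + 2)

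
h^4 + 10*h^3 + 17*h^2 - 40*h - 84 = (h - 2)*(h + 2)*(h + 3)*(h + 7)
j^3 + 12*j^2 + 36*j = j*(j + 6)^2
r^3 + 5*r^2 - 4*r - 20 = (r - 2)*(r + 2)*(r + 5)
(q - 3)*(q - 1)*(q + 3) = q^3 - q^2 - 9*q + 9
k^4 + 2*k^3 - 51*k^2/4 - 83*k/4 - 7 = (k - 7/2)*(k + 1/2)*(k + 1)*(k + 4)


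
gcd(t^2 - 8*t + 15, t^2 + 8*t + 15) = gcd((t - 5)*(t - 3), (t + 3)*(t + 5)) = 1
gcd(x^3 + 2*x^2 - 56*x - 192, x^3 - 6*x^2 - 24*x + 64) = x^2 - 4*x - 32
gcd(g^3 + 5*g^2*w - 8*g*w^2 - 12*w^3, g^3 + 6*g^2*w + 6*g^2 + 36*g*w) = g + 6*w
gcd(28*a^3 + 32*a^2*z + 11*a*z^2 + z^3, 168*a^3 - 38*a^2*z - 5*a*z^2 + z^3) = 1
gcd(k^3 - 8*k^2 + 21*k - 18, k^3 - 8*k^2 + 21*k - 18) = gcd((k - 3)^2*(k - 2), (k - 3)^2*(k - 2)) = k^3 - 8*k^2 + 21*k - 18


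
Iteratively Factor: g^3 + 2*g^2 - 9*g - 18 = (g + 2)*(g^2 - 9) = (g - 3)*(g + 2)*(g + 3)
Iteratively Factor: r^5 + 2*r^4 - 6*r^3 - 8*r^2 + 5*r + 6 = (r - 2)*(r^4 + 4*r^3 + 2*r^2 - 4*r - 3) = (r - 2)*(r + 1)*(r^3 + 3*r^2 - r - 3) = (r - 2)*(r + 1)^2*(r^2 + 2*r - 3) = (r - 2)*(r - 1)*(r + 1)^2*(r + 3)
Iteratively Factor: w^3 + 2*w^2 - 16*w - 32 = (w + 2)*(w^2 - 16) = (w + 2)*(w + 4)*(w - 4)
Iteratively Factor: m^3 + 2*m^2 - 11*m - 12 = (m + 1)*(m^2 + m - 12) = (m - 3)*(m + 1)*(m + 4)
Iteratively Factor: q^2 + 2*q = (q)*(q + 2)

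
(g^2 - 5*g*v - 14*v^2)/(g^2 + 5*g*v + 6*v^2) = (g - 7*v)/(g + 3*v)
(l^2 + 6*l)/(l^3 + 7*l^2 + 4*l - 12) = l/(l^2 + l - 2)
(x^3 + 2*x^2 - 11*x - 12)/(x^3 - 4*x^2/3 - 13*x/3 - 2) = 3*(x + 4)/(3*x + 2)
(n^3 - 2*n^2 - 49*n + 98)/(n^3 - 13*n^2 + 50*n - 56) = (n + 7)/(n - 4)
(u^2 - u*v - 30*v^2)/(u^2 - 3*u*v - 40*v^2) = (u - 6*v)/(u - 8*v)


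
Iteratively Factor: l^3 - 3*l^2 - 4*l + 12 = (l - 3)*(l^2 - 4) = (l - 3)*(l - 2)*(l + 2)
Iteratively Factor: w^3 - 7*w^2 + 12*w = (w - 4)*(w^2 - 3*w) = w*(w - 4)*(w - 3)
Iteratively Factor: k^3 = (k)*(k^2) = k^2*(k)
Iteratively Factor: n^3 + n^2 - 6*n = (n + 3)*(n^2 - 2*n) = (n - 2)*(n + 3)*(n)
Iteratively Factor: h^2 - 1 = (h + 1)*(h - 1)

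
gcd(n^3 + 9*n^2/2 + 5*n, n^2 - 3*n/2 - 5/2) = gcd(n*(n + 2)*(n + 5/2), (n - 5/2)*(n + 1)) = 1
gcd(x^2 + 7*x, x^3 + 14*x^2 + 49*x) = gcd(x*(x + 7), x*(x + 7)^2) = x^2 + 7*x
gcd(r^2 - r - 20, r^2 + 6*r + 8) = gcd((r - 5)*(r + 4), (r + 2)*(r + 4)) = r + 4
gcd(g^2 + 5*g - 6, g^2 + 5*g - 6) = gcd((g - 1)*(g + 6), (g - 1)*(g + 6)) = g^2 + 5*g - 6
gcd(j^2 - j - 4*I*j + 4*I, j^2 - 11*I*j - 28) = j - 4*I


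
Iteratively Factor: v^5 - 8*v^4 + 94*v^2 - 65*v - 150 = (v + 1)*(v^4 - 9*v^3 + 9*v^2 + 85*v - 150) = (v - 2)*(v + 1)*(v^3 - 7*v^2 - 5*v + 75) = (v - 5)*(v - 2)*(v + 1)*(v^2 - 2*v - 15) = (v - 5)^2*(v - 2)*(v + 1)*(v + 3)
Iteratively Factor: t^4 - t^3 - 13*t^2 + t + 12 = (t - 1)*(t^3 - 13*t - 12) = (t - 1)*(t + 3)*(t^2 - 3*t - 4) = (t - 1)*(t + 1)*(t + 3)*(t - 4)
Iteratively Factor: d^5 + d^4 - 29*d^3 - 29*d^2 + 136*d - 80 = (d - 1)*(d^4 + 2*d^3 - 27*d^2 - 56*d + 80) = (d - 5)*(d - 1)*(d^3 + 7*d^2 + 8*d - 16) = (d - 5)*(d - 1)*(d + 4)*(d^2 + 3*d - 4) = (d - 5)*(d - 1)^2*(d + 4)*(d + 4)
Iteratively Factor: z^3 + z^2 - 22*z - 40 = (z - 5)*(z^2 + 6*z + 8) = (z - 5)*(z + 2)*(z + 4)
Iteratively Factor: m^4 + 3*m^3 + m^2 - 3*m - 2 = (m + 1)*(m^3 + 2*m^2 - m - 2) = (m - 1)*(m + 1)*(m^2 + 3*m + 2) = (m - 1)*(m + 1)^2*(m + 2)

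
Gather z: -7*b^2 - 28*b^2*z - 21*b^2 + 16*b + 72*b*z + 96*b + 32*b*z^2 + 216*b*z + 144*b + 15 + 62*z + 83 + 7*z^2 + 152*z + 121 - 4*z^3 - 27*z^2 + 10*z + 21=-28*b^2 + 256*b - 4*z^3 + z^2*(32*b - 20) + z*(-28*b^2 + 288*b + 224) + 240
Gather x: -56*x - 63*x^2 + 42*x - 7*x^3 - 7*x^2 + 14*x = -7*x^3 - 70*x^2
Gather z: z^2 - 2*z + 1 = z^2 - 2*z + 1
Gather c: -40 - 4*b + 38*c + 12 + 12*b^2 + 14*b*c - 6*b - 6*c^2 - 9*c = 12*b^2 - 10*b - 6*c^2 + c*(14*b + 29) - 28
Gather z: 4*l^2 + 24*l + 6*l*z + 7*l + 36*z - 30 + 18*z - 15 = 4*l^2 + 31*l + z*(6*l + 54) - 45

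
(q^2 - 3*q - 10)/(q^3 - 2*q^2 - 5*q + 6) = (q - 5)/(q^2 - 4*q + 3)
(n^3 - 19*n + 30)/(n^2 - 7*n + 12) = (n^2 + 3*n - 10)/(n - 4)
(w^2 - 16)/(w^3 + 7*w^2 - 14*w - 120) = (w + 4)/(w^2 + 11*w + 30)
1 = 1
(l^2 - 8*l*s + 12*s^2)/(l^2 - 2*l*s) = (l - 6*s)/l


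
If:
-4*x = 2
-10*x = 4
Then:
No Solution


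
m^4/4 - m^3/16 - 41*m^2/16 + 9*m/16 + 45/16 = (m/4 + 1/4)*(m - 3)*(m - 5/4)*(m + 3)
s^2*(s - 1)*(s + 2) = s^4 + s^3 - 2*s^2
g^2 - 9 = (g - 3)*(g + 3)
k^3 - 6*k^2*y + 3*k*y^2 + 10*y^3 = (k - 5*y)*(k - 2*y)*(k + y)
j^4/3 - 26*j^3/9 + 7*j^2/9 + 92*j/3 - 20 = (j/3 + 1)*(j - 6)*(j - 5)*(j - 2/3)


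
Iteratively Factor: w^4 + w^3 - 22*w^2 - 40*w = (w + 2)*(w^3 - w^2 - 20*w) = (w + 2)*(w + 4)*(w^2 - 5*w) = w*(w + 2)*(w + 4)*(w - 5)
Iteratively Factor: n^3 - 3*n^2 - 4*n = (n)*(n^2 - 3*n - 4) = n*(n + 1)*(n - 4)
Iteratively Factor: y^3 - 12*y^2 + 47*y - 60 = (y - 5)*(y^2 - 7*y + 12) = (y - 5)*(y - 3)*(y - 4)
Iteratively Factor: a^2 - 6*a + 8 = (a - 2)*(a - 4)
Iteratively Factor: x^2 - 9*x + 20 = (x - 4)*(x - 5)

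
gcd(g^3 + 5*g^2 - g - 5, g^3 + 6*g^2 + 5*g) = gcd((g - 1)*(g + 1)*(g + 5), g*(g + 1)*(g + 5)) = g^2 + 6*g + 5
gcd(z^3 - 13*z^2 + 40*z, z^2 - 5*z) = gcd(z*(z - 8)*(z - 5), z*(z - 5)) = z^2 - 5*z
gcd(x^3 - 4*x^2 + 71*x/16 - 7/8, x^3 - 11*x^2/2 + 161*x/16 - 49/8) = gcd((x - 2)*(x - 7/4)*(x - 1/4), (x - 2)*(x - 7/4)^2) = x^2 - 15*x/4 + 7/2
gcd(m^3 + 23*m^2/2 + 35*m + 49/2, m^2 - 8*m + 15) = 1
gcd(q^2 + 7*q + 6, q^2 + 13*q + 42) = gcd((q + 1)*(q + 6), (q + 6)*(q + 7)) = q + 6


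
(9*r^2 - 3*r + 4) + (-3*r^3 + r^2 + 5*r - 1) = -3*r^3 + 10*r^2 + 2*r + 3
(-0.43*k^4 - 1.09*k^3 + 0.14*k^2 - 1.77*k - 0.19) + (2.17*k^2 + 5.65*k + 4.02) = -0.43*k^4 - 1.09*k^3 + 2.31*k^2 + 3.88*k + 3.83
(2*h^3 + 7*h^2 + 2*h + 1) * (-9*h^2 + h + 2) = -18*h^5 - 61*h^4 - 7*h^3 + 7*h^2 + 5*h + 2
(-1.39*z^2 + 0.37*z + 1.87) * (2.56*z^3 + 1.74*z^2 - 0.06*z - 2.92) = -3.5584*z^5 - 1.4714*z^4 + 5.5144*z^3 + 7.2904*z^2 - 1.1926*z - 5.4604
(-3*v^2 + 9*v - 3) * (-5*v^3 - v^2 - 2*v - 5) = 15*v^5 - 42*v^4 + 12*v^3 - 39*v + 15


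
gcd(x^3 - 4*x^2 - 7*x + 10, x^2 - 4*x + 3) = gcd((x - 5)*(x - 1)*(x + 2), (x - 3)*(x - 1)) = x - 1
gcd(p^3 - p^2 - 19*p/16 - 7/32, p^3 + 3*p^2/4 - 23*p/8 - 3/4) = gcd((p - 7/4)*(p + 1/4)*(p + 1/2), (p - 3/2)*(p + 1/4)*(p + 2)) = p + 1/4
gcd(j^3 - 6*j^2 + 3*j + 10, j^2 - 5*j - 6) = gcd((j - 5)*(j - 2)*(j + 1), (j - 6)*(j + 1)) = j + 1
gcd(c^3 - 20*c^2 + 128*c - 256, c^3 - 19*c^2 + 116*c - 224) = c^2 - 12*c + 32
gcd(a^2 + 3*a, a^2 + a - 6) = a + 3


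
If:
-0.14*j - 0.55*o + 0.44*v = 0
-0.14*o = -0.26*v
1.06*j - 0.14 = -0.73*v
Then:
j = 0.16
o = -0.07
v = -0.04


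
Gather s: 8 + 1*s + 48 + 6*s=7*s + 56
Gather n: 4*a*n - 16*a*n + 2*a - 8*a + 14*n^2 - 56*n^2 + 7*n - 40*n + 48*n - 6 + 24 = -6*a - 42*n^2 + n*(15 - 12*a) + 18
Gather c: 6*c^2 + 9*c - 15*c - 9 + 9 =6*c^2 - 6*c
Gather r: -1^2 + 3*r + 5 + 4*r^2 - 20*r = 4*r^2 - 17*r + 4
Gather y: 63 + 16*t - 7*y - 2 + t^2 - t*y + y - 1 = t^2 + 16*t + y*(-t - 6) + 60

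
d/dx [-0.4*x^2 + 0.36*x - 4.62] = 0.36 - 0.8*x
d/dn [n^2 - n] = 2*n - 1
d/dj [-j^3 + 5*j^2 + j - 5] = -3*j^2 + 10*j + 1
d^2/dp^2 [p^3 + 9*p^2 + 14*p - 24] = 6*p + 18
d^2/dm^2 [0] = 0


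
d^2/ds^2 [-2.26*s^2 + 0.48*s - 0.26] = -4.52000000000000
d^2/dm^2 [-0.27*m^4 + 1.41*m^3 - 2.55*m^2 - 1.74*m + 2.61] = -3.24*m^2 + 8.46*m - 5.1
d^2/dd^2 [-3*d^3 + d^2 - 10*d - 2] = 2 - 18*d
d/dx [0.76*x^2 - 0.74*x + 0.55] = 1.52*x - 0.74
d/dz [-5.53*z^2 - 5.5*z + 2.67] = -11.06*z - 5.5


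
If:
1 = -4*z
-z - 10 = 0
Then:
No Solution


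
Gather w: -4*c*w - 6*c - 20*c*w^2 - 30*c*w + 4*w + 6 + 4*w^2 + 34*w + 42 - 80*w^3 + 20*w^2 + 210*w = -6*c - 80*w^3 + w^2*(24 - 20*c) + w*(248 - 34*c) + 48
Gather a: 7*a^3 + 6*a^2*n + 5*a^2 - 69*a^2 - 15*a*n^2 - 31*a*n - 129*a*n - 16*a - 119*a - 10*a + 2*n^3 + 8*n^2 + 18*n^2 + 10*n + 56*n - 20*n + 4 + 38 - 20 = 7*a^3 + a^2*(6*n - 64) + a*(-15*n^2 - 160*n - 145) + 2*n^3 + 26*n^2 + 46*n + 22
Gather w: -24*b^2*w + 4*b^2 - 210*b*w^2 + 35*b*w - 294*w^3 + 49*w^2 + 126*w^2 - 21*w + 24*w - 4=4*b^2 - 294*w^3 + w^2*(175 - 210*b) + w*(-24*b^2 + 35*b + 3) - 4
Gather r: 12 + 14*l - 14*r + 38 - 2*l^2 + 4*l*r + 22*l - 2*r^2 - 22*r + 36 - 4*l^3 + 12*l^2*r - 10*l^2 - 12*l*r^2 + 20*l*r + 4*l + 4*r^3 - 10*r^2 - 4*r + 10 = -4*l^3 - 12*l^2 + 40*l + 4*r^3 + r^2*(-12*l - 12) + r*(12*l^2 + 24*l - 40) + 96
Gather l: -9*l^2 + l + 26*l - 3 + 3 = -9*l^2 + 27*l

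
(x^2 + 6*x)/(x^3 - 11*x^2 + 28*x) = (x + 6)/(x^2 - 11*x + 28)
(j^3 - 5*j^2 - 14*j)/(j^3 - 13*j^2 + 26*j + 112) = j/(j - 8)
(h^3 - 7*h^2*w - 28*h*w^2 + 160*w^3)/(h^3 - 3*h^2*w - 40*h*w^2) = (h - 4*w)/h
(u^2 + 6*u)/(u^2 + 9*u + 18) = u/(u + 3)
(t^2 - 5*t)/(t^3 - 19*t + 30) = t*(t - 5)/(t^3 - 19*t + 30)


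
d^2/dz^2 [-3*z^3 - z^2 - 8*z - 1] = -18*z - 2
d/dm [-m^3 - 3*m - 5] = -3*m^2 - 3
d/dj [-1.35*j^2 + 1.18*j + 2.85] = 1.18 - 2.7*j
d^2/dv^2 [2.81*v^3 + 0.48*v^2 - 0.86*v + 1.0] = 16.86*v + 0.96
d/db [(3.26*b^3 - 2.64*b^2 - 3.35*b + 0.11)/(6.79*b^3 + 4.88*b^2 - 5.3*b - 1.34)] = (33.8344*b^4 + 10.937*b^3 + 14.9941*b^2 + 6.0016*b + 5.072)/(46.1041*b^6 + 66.2704*b^5 - 48.1596*b^4 - 69.9252*b^3 + 15.0116*b^2 + 14.204*b + 1.7956)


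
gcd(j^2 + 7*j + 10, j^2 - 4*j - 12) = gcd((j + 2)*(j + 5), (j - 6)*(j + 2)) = j + 2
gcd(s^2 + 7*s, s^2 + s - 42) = s + 7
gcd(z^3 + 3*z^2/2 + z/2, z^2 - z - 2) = z + 1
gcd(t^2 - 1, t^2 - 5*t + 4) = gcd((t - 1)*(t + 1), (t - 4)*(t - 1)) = t - 1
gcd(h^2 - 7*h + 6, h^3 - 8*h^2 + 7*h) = h - 1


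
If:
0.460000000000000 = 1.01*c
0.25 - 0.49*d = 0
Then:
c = 0.46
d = 0.51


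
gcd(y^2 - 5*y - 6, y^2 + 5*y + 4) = y + 1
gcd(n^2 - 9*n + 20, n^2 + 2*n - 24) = n - 4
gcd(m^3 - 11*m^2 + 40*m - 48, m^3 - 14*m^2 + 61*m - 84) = m^2 - 7*m + 12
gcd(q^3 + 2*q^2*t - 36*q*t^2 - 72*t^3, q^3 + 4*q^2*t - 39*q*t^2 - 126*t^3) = q - 6*t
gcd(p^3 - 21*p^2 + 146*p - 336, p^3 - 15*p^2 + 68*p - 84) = p^2 - 13*p + 42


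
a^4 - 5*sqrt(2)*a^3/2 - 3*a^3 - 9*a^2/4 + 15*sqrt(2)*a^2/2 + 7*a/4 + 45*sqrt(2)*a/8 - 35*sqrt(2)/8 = (a - 7/2)*(a - 1/2)*(a + 1)*(a - 5*sqrt(2)/2)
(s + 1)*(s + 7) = s^2 + 8*s + 7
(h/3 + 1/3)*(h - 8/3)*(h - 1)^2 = h^4/3 - 11*h^3/9 + 5*h^2/9 + 11*h/9 - 8/9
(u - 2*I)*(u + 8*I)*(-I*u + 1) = -I*u^3 + 7*u^2 - 10*I*u + 16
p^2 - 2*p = p*(p - 2)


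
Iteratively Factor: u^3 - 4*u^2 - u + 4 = (u + 1)*(u^2 - 5*u + 4) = (u - 4)*(u + 1)*(u - 1)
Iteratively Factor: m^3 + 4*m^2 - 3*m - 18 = (m - 2)*(m^2 + 6*m + 9) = (m - 2)*(m + 3)*(m + 3)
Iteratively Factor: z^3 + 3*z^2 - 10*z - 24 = (z + 4)*(z^2 - z - 6) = (z - 3)*(z + 4)*(z + 2)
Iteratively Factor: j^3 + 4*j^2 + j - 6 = (j - 1)*(j^2 + 5*j + 6) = (j - 1)*(j + 3)*(j + 2)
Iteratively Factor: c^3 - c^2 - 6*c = (c + 2)*(c^2 - 3*c) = (c - 3)*(c + 2)*(c)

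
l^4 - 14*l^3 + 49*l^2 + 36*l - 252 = (l - 7)*(l - 6)*(l - 3)*(l + 2)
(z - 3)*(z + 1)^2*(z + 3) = z^4 + 2*z^3 - 8*z^2 - 18*z - 9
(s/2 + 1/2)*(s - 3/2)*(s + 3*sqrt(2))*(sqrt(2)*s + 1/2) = sqrt(2)*s^4/2 - sqrt(2)*s^3/4 + 13*s^3/4 - 13*s^2/8 - 39*s/8 - 3*sqrt(2)*s/8 - 9*sqrt(2)/8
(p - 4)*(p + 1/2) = p^2 - 7*p/2 - 2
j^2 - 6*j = j*(j - 6)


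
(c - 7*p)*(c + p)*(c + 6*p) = c^3 - 43*c*p^2 - 42*p^3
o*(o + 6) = o^2 + 6*o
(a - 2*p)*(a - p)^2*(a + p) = a^4 - 3*a^3*p + a^2*p^2 + 3*a*p^3 - 2*p^4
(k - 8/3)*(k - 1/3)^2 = k^3 - 10*k^2/3 + 17*k/9 - 8/27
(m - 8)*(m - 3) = m^2 - 11*m + 24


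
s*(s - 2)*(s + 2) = s^3 - 4*s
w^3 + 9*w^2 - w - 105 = (w - 3)*(w + 5)*(w + 7)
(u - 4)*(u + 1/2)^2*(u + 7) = u^4 + 4*u^3 - 99*u^2/4 - 109*u/4 - 7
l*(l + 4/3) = l^2 + 4*l/3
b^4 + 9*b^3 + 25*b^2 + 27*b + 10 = (b + 1)^2*(b + 2)*(b + 5)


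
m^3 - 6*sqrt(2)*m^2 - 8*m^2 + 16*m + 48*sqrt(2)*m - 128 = (m - 8)*(m - 4*sqrt(2))*(m - 2*sqrt(2))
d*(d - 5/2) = d^2 - 5*d/2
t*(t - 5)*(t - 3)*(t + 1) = t^4 - 7*t^3 + 7*t^2 + 15*t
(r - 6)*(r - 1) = r^2 - 7*r + 6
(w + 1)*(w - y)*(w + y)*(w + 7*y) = w^4 + 7*w^3*y + w^3 - w^2*y^2 + 7*w^2*y - 7*w*y^3 - w*y^2 - 7*y^3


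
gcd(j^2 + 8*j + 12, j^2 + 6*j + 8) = j + 2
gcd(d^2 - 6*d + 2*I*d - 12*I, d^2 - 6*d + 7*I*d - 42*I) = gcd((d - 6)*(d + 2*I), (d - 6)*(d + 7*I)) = d - 6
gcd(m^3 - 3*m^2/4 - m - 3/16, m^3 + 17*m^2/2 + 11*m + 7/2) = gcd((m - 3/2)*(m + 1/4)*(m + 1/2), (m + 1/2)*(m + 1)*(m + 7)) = m + 1/2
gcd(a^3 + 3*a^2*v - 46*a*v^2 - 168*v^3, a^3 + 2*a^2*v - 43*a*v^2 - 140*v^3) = -a^2 + 3*a*v + 28*v^2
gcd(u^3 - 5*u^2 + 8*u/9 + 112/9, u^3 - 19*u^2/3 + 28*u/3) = u^2 - 19*u/3 + 28/3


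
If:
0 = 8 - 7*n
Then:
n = 8/7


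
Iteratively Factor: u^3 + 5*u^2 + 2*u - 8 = (u - 1)*(u^2 + 6*u + 8) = (u - 1)*(u + 2)*(u + 4)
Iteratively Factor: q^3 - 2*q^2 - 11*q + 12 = (q - 4)*(q^2 + 2*q - 3) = (q - 4)*(q - 1)*(q + 3)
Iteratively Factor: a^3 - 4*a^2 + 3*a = (a - 1)*(a^2 - 3*a) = a*(a - 1)*(a - 3)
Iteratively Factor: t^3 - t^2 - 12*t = (t + 3)*(t^2 - 4*t) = (t - 4)*(t + 3)*(t)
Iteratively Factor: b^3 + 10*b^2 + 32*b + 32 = (b + 2)*(b^2 + 8*b + 16) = (b + 2)*(b + 4)*(b + 4)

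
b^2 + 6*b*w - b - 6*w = (b - 1)*(b + 6*w)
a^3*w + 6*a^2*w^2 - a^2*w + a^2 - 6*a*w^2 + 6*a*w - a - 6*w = (a - 1)*(a + 6*w)*(a*w + 1)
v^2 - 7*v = v*(v - 7)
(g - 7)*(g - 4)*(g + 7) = g^3 - 4*g^2 - 49*g + 196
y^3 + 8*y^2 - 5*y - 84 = (y - 3)*(y + 4)*(y + 7)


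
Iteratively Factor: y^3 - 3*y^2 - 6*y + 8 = (y - 1)*(y^2 - 2*y - 8) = (y - 1)*(y + 2)*(y - 4)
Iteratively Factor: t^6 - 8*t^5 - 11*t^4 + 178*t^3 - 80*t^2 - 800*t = (t - 5)*(t^5 - 3*t^4 - 26*t^3 + 48*t^2 + 160*t) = t*(t - 5)*(t^4 - 3*t^3 - 26*t^2 + 48*t + 160) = t*(t - 5)*(t + 2)*(t^3 - 5*t^2 - 16*t + 80) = t*(t - 5)^2*(t + 2)*(t^2 - 16) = t*(t - 5)^2*(t - 4)*(t + 2)*(t + 4)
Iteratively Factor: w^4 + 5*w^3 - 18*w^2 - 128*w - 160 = (w - 5)*(w^3 + 10*w^2 + 32*w + 32) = (w - 5)*(w + 4)*(w^2 + 6*w + 8) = (w - 5)*(w + 2)*(w + 4)*(w + 4)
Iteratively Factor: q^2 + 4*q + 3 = (q + 3)*(q + 1)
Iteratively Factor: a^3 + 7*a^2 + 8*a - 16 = (a + 4)*(a^2 + 3*a - 4) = (a + 4)^2*(a - 1)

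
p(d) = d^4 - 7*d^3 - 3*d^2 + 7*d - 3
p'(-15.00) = -18128.00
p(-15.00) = 73467.00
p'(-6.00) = -1577.00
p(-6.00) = 2655.00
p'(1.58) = -39.13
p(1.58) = -20.81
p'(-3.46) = -389.33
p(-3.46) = 370.14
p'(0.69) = -5.82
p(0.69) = -1.67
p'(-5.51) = -1266.64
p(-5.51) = 1960.07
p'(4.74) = -67.27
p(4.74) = -277.90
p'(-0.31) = 6.72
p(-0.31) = -5.24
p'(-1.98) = -94.50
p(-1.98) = 41.09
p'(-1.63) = -56.34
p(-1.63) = 14.99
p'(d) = 4*d^3 - 21*d^2 - 6*d + 7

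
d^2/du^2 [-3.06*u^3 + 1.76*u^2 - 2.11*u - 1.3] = 3.52 - 18.36*u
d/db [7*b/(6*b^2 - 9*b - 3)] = 7*(-2*b^2 - 1)/(3*(4*b^4 - 12*b^3 + 5*b^2 + 6*b + 1))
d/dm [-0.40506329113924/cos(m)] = -0.40506329113924*sin(m)/cos(m)^2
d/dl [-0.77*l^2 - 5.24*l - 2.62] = -1.54*l - 5.24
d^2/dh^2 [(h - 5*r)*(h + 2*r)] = 2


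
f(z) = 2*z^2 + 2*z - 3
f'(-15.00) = -58.00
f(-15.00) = 417.00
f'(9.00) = 38.00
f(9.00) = 177.00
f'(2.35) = 11.40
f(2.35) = 12.74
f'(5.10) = 22.40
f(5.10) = 59.22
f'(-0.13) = 1.48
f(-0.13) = -3.23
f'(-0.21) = 1.16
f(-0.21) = -3.33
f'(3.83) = 17.32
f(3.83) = 34.00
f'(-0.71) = -0.84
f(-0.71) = -3.41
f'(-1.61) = -4.44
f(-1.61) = -1.04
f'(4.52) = 20.08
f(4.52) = 46.90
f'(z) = 4*z + 2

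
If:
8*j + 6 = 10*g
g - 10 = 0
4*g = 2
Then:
No Solution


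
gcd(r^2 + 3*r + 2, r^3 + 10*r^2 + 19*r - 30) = 1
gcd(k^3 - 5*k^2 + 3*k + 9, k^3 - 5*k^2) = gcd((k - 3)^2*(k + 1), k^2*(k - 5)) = 1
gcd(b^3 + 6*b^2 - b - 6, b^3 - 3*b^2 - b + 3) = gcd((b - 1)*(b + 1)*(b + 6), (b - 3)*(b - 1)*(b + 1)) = b^2 - 1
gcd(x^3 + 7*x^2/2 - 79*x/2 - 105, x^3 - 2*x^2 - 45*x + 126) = x^2 + x - 42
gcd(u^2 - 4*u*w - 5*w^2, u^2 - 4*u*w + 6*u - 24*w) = 1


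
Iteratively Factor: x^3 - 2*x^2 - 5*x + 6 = (x + 2)*(x^2 - 4*x + 3) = (x - 3)*(x + 2)*(x - 1)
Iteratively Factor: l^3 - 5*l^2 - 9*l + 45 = (l - 5)*(l^2 - 9) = (l - 5)*(l - 3)*(l + 3)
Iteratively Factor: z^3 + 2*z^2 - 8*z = (z + 4)*(z^2 - 2*z) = (z - 2)*(z + 4)*(z)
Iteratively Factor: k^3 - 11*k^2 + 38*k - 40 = (k - 2)*(k^2 - 9*k + 20) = (k - 4)*(k - 2)*(k - 5)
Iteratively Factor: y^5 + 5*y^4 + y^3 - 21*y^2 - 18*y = (y + 3)*(y^4 + 2*y^3 - 5*y^2 - 6*y) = (y + 3)^2*(y^3 - y^2 - 2*y) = (y + 1)*(y + 3)^2*(y^2 - 2*y) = (y - 2)*(y + 1)*(y + 3)^2*(y)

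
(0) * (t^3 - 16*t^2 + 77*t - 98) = 0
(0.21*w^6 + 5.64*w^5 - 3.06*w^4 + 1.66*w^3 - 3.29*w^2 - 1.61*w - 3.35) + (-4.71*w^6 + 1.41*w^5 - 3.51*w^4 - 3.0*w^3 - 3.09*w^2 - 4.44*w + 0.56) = -4.5*w^6 + 7.05*w^5 - 6.57*w^4 - 1.34*w^3 - 6.38*w^2 - 6.05*w - 2.79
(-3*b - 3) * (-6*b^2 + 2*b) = 18*b^3 + 12*b^2 - 6*b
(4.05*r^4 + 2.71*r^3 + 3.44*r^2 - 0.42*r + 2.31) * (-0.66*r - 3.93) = -2.673*r^5 - 17.7051*r^4 - 12.9207*r^3 - 13.242*r^2 + 0.126*r - 9.0783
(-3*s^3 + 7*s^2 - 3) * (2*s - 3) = -6*s^4 + 23*s^3 - 21*s^2 - 6*s + 9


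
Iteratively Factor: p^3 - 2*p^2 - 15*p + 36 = (p - 3)*(p^2 + p - 12) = (p - 3)^2*(p + 4)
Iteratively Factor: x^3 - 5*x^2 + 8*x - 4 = (x - 2)*(x^2 - 3*x + 2) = (x - 2)^2*(x - 1)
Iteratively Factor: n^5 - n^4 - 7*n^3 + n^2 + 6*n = (n + 1)*(n^4 - 2*n^3 - 5*n^2 + 6*n) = (n - 1)*(n + 1)*(n^3 - n^2 - 6*n) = (n - 1)*(n + 1)*(n + 2)*(n^2 - 3*n) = (n - 3)*(n - 1)*(n + 1)*(n + 2)*(n)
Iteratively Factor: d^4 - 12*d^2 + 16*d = (d - 2)*(d^3 + 2*d^2 - 8*d) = (d - 2)*(d + 4)*(d^2 - 2*d) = (d - 2)^2*(d + 4)*(d)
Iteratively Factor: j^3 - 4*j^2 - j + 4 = (j + 1)*(j^2 - 5*j + 4) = (j - 4)*(j + 1)*(j - 1)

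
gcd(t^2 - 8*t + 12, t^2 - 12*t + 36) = t - 6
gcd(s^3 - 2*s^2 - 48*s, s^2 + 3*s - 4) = 1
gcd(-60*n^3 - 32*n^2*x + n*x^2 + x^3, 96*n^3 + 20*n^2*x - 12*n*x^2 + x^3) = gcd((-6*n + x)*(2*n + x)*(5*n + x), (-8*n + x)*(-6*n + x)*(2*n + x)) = -12*n^2 - 4*n*x + x^2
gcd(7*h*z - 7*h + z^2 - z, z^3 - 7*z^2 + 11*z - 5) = z - 1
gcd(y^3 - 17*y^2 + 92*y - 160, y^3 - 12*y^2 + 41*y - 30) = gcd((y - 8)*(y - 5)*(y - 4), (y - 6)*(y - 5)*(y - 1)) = y - 5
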